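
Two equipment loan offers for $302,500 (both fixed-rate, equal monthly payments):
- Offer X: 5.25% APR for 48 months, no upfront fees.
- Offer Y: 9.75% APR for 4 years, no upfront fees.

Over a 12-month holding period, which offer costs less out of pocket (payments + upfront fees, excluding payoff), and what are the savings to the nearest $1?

Offer X by $7,623

Offer X: monthly rate = 5.25%/12 = 0.0043750; payment = 302,500 × 0.0043750 / (1 − (1+0.0043750)^−48) = $7,000.67.
Offer Y: at 9.75% the monthly rate is 0.0081250, so the payment is 302,500 × 0.0081250 / (1 − 1.0081250^−48) = $7,635.91.
Over 12 months: Offer X costs 12 × $7,000.67 = $84,008.04; Offer Y costs 12 × $7,635.91 = $91,630.92.
Offer X is cheaper by $91,630.92 − $84,008.04 = $7,622.88.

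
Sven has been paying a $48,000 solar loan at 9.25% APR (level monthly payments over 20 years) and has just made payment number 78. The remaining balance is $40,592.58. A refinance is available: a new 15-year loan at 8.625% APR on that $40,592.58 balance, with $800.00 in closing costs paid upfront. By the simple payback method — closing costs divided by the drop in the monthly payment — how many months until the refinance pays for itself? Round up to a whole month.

22 months

Current payment = 48,000 × 9.25%/12 / (1 − (1+0.0077083)^−240) = $439.62.
Refinanced payment = 40,592.58 × 0.0071875 / (1 − (1+0.0071875)^−180) = $402.71.
Monthly savings = $439.62 − $402.71 = $36.91.
Break-even = $800.00 / $36.91 = 21.67 → 22 months.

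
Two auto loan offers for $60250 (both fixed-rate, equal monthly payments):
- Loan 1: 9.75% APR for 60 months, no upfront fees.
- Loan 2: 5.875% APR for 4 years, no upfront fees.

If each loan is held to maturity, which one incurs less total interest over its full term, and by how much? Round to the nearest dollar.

Loan 2 by $8,611

Loan 1: at 9.75% the monthly rate is 0.0081250, so the payment is 60,250 × 0.0081250 / (1 − 1.0081250^−60) = $1,272.74.
Total interest on Loan 1 = 60 × $1,272.74 − $60,250 = $16,114.40.
Loan 2: at 5.875% the monthly rate is 0.0048958, so the payment is 60,250 × 0.0048958 / (1 − 1.0048958^−48) = $1,411.52.
Total interest on Loan 2 = 48 × $1,411.52 − $60,250 = $7,502.96.
Loan 2 is lower by $8,611.44.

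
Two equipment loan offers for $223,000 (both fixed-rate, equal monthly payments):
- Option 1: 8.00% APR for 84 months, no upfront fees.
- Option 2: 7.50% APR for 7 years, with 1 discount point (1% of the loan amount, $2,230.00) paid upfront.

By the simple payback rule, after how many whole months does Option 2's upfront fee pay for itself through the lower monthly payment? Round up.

Option 1: at 8.00% the monthly rate is 0.0066667, so the payment is 223,000 × 0.0066667 / (1 − 1.0066667^−84) = $3,475.73.
Option 2: at 7.50% the monthly rate is 0.0062500, so the payment is 223,000 × 0.0062500 / (1 − 1.0062500^−84) = $3,420.44.
Monthly savings = $3,475.73 − $3,420.44 = $55.29.
Break-even = $2,230.00 / $55.29 = 40.33 → 41 months.

41 months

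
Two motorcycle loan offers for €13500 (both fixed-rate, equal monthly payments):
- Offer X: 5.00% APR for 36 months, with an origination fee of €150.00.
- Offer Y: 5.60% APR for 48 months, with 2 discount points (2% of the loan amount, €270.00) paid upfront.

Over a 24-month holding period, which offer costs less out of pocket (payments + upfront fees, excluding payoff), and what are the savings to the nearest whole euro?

Offer X: at 5.00% the monthly rate is 0.0041667, so the payment is 13,500 × 0.0041667 / (1 − 1.0041667^−36) = €404.61.
Offer Y: at 5.60% the monthly rate is 0.0046667, so the payment is 13,500 × 0.0046667 / (1 − 1.0046667^−48) = €314.58.
Over 24 months: Offer X costs 24 × €404.61 + €150.00 = €9,860.64; Offer Y costs 24 × €314.58 + €270.00 = €7,819.92.
Offer Y is cheaper by €9,860.64 − €7,819.92 = €2,040.72.

Offer Y by €2,041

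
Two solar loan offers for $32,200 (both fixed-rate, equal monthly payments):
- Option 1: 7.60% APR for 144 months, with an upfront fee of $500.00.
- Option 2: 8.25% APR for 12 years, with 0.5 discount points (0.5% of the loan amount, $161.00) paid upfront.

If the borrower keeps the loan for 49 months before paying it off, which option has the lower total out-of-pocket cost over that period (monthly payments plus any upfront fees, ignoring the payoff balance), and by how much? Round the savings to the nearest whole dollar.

Option 1 by $222

Option 1: at 7.60% the monthly rate is 0.0063333, so the payment is 32,200 × 0.0063333 / (1 − 1.0063333^−144) = $341.53.
Option 2: at 8.25% the monthly rate is 0.0068750, so the payment is 32,200 × 0.0068750 / (1 − 1.0068750^−144) = $352.98.
Over 49 months: Option 1 costs 49 × $341.53 + $500.00 = $17,234.97; Option 2 costs 49 × $352.98 + $161.00 = $17,457.02.
Option 1 is cheaper by $17,457.02 − $17,234.97 = $222.05.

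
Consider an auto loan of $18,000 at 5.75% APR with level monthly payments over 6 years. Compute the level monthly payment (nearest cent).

Monthly rate = 5.75%/12 = 0.0047917; payment = 18,000 × 0.0047917 / (1 − (1+0.0047917)^−72) = $296.19.

$296.19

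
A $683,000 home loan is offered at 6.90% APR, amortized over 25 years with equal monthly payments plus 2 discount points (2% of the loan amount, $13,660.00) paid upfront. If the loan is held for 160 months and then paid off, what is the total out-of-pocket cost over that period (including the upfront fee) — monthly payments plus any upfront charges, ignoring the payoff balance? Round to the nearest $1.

Monthly rate = 6.9%/12 = 0.0057500; payment = 683,000 × 0.0057500 / (1 − (1+0.0057500)^−300) = $4,783.82.
Total outlay = 160 × $4,783.82 + $13,660.00 = $779,071.20.

$779,071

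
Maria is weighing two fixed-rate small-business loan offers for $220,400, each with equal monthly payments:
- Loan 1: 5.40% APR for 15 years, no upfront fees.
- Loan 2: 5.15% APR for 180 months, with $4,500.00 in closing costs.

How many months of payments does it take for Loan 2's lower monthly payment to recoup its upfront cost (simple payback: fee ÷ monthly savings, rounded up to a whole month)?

Loan 1: at 5.40% the monthly rate is 0.0045000, so the payment is 220,400 × 0.0045000 / (1 − 1.0045000^−180) = $1,789.18.
Loan 2: monthly rate = 5.15%/12 = 0.0042917; payment = 220,400 × 0.0042917 / (1 − (1+0.0042917)^−180) = $1,760.18.
Monthly savings = $1,789.18 − $1,760.18 = $29.00.
Break-even = $4,500.00 / $29.00 = 155.17 → 156 months.

156 months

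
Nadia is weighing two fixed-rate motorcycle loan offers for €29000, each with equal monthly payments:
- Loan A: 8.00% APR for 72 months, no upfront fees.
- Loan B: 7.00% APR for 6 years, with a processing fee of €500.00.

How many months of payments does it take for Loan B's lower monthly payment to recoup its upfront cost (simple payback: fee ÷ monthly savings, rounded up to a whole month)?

36 months

Loan A: monthly rate = 8%/12 = 0.0066667; payment = 29,000 × 0.0066667 / (1 − (1+0.0066667)^−72) = €508.46.
Loan B: at 7.00% the monthly rate is 0.0058333, so the payment is 29,000 × 0.0058333 / (1 − 1.0058333^−72) = €494.42.
Monthly savings = €508.46 − €494.42 = €14.04.
Break-even = €500.00 / €14.04 = 35.61 → 36 months.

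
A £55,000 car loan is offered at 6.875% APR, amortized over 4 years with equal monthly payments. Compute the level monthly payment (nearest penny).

£1,313.86

Monthly rate = 6.875%/12 = 0.0057292; payment = 55,000 × 0.0057292 / (1 − (1+0.0057292)^−48) = £1,313.86.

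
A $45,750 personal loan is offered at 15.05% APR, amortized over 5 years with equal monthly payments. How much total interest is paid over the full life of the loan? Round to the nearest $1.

Monthly rate = 15.05%/12 = 0.0125417; payment = 45,750 × 0.0125417 / (1 − (1+0.0125417)^−60) = $1,089.59.
Total paid = 60 × $1,089.59 = $65,375.40; interest = $65,375.40 − $45,750 = $19,625.40.

$19,625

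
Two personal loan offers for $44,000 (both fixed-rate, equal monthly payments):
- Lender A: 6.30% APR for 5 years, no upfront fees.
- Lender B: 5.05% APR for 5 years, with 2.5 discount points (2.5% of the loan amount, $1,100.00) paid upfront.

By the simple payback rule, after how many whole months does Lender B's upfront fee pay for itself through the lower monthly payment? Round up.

44 months

Lender A: monthly rate = 6.3%/12 = 0.0052500; payment = 44,000 × 0.0052500 / (1 − (1+0.0052500)^−60) = $856.79.
Lender B: at 5.05% the monthly rate is 0.0042083, so the payment is 44,000 × 0.0042083 / (1 − 1.0042083^−60) = $831.34.
Monthly savings = $856.79 − $831.34 = $25.45.
Break-even = $1,100.00 / $25.45 = 43.22 → 44 months.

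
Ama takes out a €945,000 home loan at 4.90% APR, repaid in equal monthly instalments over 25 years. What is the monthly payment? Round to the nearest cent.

€5,469.46

Monthly rate = 4.9%/12 = 0.0040833; payment = 945,000 × 0.0040833 / (1 − (1+0.0040833)^−300) = €5,469.46.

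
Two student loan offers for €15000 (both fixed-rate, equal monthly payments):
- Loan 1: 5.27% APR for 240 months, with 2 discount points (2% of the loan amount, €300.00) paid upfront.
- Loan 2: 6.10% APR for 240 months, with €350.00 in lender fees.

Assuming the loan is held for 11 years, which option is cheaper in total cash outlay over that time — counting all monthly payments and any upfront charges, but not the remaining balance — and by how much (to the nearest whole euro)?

Loan 1 by €986

Loan 1: monthly rate = 5.27%/12 = 0.0043917; payment = 15,000 × 0.0043917 / (1 − (1+0.0043917)^−240) = €101.24.
Loan 2: at 6.10% the monthly rate is 0.0050833, so the payment is 15,000 × 0.0050833 / (1 − 1.0050833^−240) = €108.33.
Over 132 months: Loan 1 costs 132 × €101.24 + €300.00 = €13,663.68; Loan 2 costs 132 × €108.33 + €350.00 = €14,649.56.
Loan 1 is cheaper by €14,649.56 − €13,663.68 = €985.88.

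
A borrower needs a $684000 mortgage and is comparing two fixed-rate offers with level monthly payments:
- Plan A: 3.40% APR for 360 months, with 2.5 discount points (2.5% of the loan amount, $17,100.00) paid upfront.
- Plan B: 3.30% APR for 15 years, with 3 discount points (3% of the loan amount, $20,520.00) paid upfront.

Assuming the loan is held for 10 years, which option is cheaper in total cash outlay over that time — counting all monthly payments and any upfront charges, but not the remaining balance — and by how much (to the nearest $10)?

Plan A by $218,160

Plan A: at 3.40% the monthly rate is 0.0028333, so the payment is 684,000 × 0.0028333 / (1 − 1.0028333^−360) = $3,033.41.
Plan B: monthly rate = 3.3%/12 = 0.0027500; payment = 684,000 × 0.0027500 / (1 − (1+0.0027500)^−180) = $4,822.89.
Over 120 months: Plan A costs 120 × $3,033.41 + $17,100.00 = $381,109.20; Plan B costs 120 × $4,822.89 + $20,520.00 = $599,266.80.
Plan A is cheaper by $599,266.80 − $381,109.20 = $218,157.60.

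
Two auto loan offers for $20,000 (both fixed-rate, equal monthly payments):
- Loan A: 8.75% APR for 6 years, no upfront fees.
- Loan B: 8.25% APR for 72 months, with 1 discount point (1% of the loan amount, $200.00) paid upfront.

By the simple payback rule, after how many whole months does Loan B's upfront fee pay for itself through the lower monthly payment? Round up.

41 months

Loan A: at 8.75% the monthly rate is 0.0072917, so the payment is 20,000 × 0.0072917 / (1 − 1.0072917^−72) = $358.03.
Loan B: at 8.25% the monthly rate is 0.0068750, so the payment is 20,000 × 0.0068750 / (1 − 1.0068750^−72) = $353.11.
Monthly savings = $358.03 − $353.11 = $4.92.
Break-even = $200.00 / $4.92 = 40.65 → 41 months.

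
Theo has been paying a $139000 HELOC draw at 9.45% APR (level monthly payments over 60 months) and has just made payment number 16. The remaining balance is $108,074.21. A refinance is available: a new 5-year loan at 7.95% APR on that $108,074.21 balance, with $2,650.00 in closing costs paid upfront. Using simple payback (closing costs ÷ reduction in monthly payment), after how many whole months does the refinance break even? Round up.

Current payment = 139,000 × 9.45%/12 / (1 − (1+0.0078750)^−60) = $2,915.86.
Refinanced payment = 108,074.21 × 0.0066250 / (1 − (1+0.0066250)^−60) = $2,188.77.
Monthly savings = $2,915.86 − $2,188.77 = $727.09.
Break-even = $2,650.00 / $727.09 = 3.64 → 4 months.

4 months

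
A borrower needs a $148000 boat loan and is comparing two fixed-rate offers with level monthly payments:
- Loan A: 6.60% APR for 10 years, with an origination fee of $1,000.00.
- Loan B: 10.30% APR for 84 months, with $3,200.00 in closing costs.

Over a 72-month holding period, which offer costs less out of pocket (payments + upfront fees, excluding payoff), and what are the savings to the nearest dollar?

Loan A by $59,219

Loan A: at 6.60% the monthly rate is 0.0055000, so the payment is 148,000 × 0.0055000 / (1 − 1.0055000^−120) = $1,688.05.
Loan B: at 10.30% the monthly rate is 0.0085833, so the payment is 148,000 × 0.0085833 / (1 − 1.0085833^−84) = $2,479.98.
Over 72 months: Loan A costs 72 × $1,688.05 + $1,000.00 = $122,539.60; Loan B costs 72 × $2,479.98 + $3,200.00 = $181,758.56.
Loan A is cheaper by $181,758.56 − $122,539.60 = $59,218.96.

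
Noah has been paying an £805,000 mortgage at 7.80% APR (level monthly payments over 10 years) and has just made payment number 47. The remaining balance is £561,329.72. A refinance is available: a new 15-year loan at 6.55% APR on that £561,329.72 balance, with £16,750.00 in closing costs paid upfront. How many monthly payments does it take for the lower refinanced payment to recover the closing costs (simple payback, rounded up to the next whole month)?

4 months

Current payment = 805,000 × 7.8%/12 / (1 − (1+0.0065000)^−120) = £9,682.01.
Refinanced payment = 561,329.72 × 0.0054583 / (1 − (1+0.0054583)^−180) = £4,905.23.
Monthly savings = £9,682.01 − £4,905.23 = £4,776.78.
Break-even = £16,750.00 / £4,776.78 = 3.51 → 4 months.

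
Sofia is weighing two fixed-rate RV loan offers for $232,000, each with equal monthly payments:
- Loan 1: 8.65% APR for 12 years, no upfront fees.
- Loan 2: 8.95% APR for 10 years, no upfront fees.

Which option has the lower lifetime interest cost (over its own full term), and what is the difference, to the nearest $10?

Loan 1: at 8.65% the monthly rate is 0.0072083, so the payment is 232,000 × 0.0072083 / (1 − 1.0072083^−144) = $2,594.71.
Total interest on Loan 1 = 144 × $2,594.71 − $232,000 = $141,638.24.
Loan 2: monthly rate = 8.95%/12 = 0.0074583; payment = 232,000 × 0.0074583 / (1 − (1+0.0074583)^−120) = $2,932.60.
Total interest on Loan 2 = 120 × $2,932.60 − $232,000 = $119,912.00.
Loan 2 is lower by $21,726.24.

Loan 2 by $21,730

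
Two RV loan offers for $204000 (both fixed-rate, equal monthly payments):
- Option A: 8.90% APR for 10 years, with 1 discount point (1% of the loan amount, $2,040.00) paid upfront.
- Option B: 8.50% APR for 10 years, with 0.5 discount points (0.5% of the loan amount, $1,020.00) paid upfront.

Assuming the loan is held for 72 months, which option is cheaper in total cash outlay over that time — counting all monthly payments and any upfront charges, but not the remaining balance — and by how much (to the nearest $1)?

Option A: monthly rate = 8.9%/12 = 0.0074167; payment = 204,000 × 0.0074167 / (1 − (1+0.0074167)^−120) = $2,573.16.
Option B: monthly rate = 8.5%/12 = 0.0070833; payment = 204,000 × 0.0070833 / (1 − (1+0.0070833)^−120) = $2,529.31.
Over 72 months: Option A costs 72 × $2,573.16 + $2,040.00 = $187,307.52; Option B costs 72 × $2,529.31 + $1,020.00 = $183,130.32.
Option B is cheaper by $187,307.52 − $183,130.32 = $4,177.20.

Option B by $4,177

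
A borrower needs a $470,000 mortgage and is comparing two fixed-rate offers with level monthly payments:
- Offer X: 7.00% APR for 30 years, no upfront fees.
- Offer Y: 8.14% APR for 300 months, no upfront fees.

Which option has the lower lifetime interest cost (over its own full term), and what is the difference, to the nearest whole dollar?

Offer Y by $24,322

Offer X: at 7.00% the monthly rate is 0.0058333, so the payment is 470,000 × 0.0058333 / (1 − 1.0058333^−360) = $3,126.92.
Total interest on Offer X = 360 × $3,126.92 − $470,000 = $655,691.20.
Offer Y: monthly rate = 8.14%/12 = 0.0067833; payment = 470,000 × 0.0067833 / (1 − (1+0.0067833)^−300) = $3,671.23.
Total interest on Offer Y = 300 × $3,671.23 − $470,000 = $631,369.00.
Offer Y is lower by $24,322.20.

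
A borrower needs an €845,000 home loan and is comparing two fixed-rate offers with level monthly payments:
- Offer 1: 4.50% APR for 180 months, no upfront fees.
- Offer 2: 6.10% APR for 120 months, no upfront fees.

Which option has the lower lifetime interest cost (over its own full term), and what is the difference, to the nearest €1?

Offer 1: monthly rate = 4.5%/12 = 0.0037500; payment = 845,000 × 0.0037500 / (1 − (1+0.0037500)^−180) = €6,464.19.
Total interest on Offer 1 = 180 × €6,464.19 − €845,000 = €318,554.20.
Offer 2: at 6.10% the monthly rate is 0.0050833, so the payment is 845,000 × 0.0050833 / (1 − 1.0050833^−120) = €9,423.72.
Total interest on Offer 2 = 120 × €9,423.72 − €845,000 = €285,846.40.
Offer 2 is lower by €32,707.80.

Offer 2 by €32,708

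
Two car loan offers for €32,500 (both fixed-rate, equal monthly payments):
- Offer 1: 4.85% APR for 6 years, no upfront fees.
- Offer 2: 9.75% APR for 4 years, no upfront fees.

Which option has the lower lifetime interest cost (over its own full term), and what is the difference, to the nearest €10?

Offer 1 by €1,860

Offer 1: at 4.85% the monthly rate is 0.0040417, so the payment is 32,500 × 0.0040417 / (1 − 1.0040417^−72) = €521.15.
Total interest on Offer 1 = 72 × €521.15 − €32,500 = €5,022.80.
Offer 2: monthly rate = 9.75%/12 = 0.0081250; payment = 32,500 × 0.0081250 / (1 − (1+0.0081250)^−48) = €820.39.
Total interest on Offer 2 = 48 × €820.39 − €32,500 = €6,878.72.
Offer 1 is lower by €1,855.92.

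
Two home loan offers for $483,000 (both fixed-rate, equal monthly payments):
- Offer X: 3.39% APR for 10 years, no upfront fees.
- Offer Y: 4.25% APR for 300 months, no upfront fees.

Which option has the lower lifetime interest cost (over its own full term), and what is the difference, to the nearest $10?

Offer X: monthly rate = 3.39%/12 = 0.0028250; payment = 483,000 × 0.0028250 / (1 − (1+0.0028250)^−120) = $4,751.34.
Total interest on Offer X = 120 × $4,751.34 − $483,000 = $87,160.80.
Offer Y: monthly rate = 4.25%/12 = 0.0035417; payment = 483,000 × 0.0035417 / (1 − (1+0.0035417)^−300) = $2,616.60.
Total interest on Offer Y = 300 × $2,616.60 − $483,000 = $301,980.00.
Offer X is lower by $214,819.20.

Offer X by $214,820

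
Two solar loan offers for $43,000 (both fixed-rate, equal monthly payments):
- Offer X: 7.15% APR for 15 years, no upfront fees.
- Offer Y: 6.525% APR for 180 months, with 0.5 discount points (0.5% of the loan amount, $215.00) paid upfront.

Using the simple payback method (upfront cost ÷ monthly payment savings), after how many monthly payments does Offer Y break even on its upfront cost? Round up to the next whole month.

Offer X: at 7.15% the monthly rate is 0.0059583, so the payment is 43,000 × 0.0059583 / (1 − 1.0059583^−180) = $390.11.
Offer Y: at 6.525% the monthly rate is 0.0054375, so the payment is 43,000 × 0.0054375 / (1 − 1.0054375^−180) = $375.17.
Monthly savings = $390.11 − $375.17 = $14.94.
Break-even = $215.00 / $14.94 = 14.39 → 15 months.

15 months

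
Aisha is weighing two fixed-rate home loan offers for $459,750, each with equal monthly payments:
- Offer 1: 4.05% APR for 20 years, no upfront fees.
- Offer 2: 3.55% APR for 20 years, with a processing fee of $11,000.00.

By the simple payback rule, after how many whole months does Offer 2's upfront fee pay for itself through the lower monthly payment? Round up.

92 months

Offer 1: at 4.05% the monthly rate is 0.0033750, so the payment is 459,750 × 0.0033750 / (1 − 1.0033750^−240) = $2,798.12.
Offer 2: monthly rate = 3.55%/12 = 0.0029583; payment = 459,750 × 0.0029583 / (1 − (1+0.0029583)^−240) = $2,678.19.
Monthly savings = $2,798.12 − $2,678.19 = $119.93.
Break-even = $11,000.00 / $119.93 = 91.72 → 92 months.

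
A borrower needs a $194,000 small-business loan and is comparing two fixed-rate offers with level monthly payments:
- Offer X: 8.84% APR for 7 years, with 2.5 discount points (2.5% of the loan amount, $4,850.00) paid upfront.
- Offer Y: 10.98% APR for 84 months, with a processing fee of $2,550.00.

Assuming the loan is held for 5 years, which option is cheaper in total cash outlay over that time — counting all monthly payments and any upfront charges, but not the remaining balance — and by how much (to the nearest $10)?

Offer X by $10,550

Offer X: monthly rate = 8.84%/12 = 0.0073667; payment = 194,000 × 0.0073667 / (1 − (1+0.0073667)^−84) = $3,105.55.
Offer Y: at 10.98% the monthly rate is 0.0091500, so the payment is 194,000 × 0.0091500 / (1 − 1.0091500^−84) = $3,319.71.
Over 60 months: Offer X costs 60 × $3,105.55 + $4,850.00 = $191,183.00; Offer Y costs 60 × $3,319.71 + $2,550.00 = $201,732.60.
Offer X is cheaper by $201,732.60 − $191,183.00 = $10,549.60.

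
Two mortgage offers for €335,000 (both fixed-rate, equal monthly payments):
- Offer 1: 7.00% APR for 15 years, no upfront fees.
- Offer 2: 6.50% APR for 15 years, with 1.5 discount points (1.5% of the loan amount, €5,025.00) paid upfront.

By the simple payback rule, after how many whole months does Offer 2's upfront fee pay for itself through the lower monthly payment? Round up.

55 months

Offer 1: monthly rate = 7%/12 = 0.0058333; payment = 335,000 × 0.0058333 / (1 − (1+0.0058333)^−180) = €3,011.07.
Offer 2: at 6.50% the monthly rate is 0.0054167, so the payment is 335,000 × 0.0054167 / (1 − 1.0054167^−180) = €2,918.21.
Monthly savings = €3,011.07 − €2,918.21 = €92.86.
Break-even = €5,025.00 / €92.86 = 54.11 → 55 months.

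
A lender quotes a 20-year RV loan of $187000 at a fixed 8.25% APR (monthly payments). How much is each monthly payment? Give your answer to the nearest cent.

$1,593.36

Monthly rate = 8.25%/12 = 0.0068750; payment = 187,000 × 0.0068750 / (1 − (1+0.0068750)^−240) = $1,593.36.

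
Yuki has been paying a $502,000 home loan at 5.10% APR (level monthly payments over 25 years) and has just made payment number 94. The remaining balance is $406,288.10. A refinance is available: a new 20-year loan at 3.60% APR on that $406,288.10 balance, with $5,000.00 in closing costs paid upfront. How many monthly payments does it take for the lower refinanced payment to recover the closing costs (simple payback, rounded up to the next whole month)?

Current payment = 502,000 × 5.1%/12 / (1 − (1+0.0042500)^−300) = $2,963.96.
Refinanced payment = 406,288.10 × 0.0030000 / (1 − (1+0.0030000)^−240) = $2,377.24.
Monthly savings = $2,963.96 − $2,377.24 = $586.72.
Break-even = $5,000.00 / $586.72 = 8.52 → 9 months.

9 months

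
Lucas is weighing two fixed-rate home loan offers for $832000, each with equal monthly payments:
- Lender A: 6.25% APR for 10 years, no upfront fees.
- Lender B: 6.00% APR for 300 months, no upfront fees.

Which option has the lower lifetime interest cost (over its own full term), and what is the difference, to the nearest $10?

Lender A by $487,170

Lender A: monthly rate = 6.25%/12 = 0.0052083; payment = 832,000 × 0.0052083 / (1 − (1+0.0052083)^−120) = $9,341.70.
Total interest on Lender A = 120 × $9,341.70 − $832,000 = $289,004.00.
Lender B: monthly rate = 6%/12 = 0.0050000; payment = 832,000 × 0.0050000 / (1 − (1+0.0050000)^−300) = $5,360.59.
Total interest on Lender B = 300 × $5,360.59 − $832,000 = $776,177.00.
Lender A is lower by $487,173.00.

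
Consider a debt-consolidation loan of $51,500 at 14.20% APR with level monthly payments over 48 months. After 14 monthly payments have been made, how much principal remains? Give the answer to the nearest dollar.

With monthly rate i = 14.2%/12 = 0.0118333, the balance after k of n payments is P · [(1+i)^n − (1+i)^k] / [(1+i)^n − 1].
(1+0.0118333)^48 = 1.75885954 and (1+0.0118333)^14 = 1.17903244, so the balance is 51,500 × (1.75885954 − 1.17903244) / (1.75885954 − 1) = $39,349.96.

$39,350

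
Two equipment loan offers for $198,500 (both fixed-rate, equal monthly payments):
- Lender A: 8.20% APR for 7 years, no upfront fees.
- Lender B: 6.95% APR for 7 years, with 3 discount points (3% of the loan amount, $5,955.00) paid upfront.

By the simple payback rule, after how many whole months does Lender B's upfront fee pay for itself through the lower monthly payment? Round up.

49 months

Lender A: monthly rate = 8.2%/12 = 0.0068333; payment = 198,500 × 0.0068333 / (1 − (1+0.0068333)^−84) = $3,113.68.
Lender B: monthly rate = 6.95%/12 = 0.0057917; payment = 198,500 × 0.0057917 / (1 − (1+0.0057917)^−84) = $2,991.05.
Monthly savings = $3,113.68 − $2,991.05 = $122.63.
Break-even = $5,955.00 / $122.63 = 48.56 → 49 months.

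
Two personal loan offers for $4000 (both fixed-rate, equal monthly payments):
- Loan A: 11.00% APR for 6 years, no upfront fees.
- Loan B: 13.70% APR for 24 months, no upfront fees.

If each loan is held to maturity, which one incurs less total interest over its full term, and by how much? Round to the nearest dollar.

Loan B by $886

Loan A: at 11.00% the monthly rate is 0.0091667, so the payment is 4,000 × 0.0091667 / (1 − 1.0091667^−72) = $76.14.
Total interest on Loan A = 72 × $76.14 − $4,000 = $1,482.08.
Loan B: at 13.70% the monthly rate is 0.0114167, so the payment is 4,000 × 0.0114167 / (1 − 1.0114167^−24) = $191.49.
Total interest on Loan B = 24 × $191.49 − $4,000 = $595.76.
Loan B is lower by $886.32.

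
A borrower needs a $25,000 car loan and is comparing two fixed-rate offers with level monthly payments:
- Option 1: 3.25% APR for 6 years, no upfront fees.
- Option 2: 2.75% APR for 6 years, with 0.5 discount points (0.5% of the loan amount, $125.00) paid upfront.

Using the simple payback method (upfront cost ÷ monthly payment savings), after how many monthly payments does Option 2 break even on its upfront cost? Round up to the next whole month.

23 months

Option 1: monthly rate = 3.25%/12 = 0.0027083; payment = 25,000 × 0.0027083 / (1 − (1+0.0027083)^−72) = $382.64.
Option 2: at 2.75% the monthly rate is 0.0022917, so the payment is 25,000 × 0.0022917 / (1 − 1.0022917^−72) = $377.05.
Monthly savings = $382.64 − $377.05 = $5.59.
Break-even = $125.00 / $5.59 = 22.36 → 23 months.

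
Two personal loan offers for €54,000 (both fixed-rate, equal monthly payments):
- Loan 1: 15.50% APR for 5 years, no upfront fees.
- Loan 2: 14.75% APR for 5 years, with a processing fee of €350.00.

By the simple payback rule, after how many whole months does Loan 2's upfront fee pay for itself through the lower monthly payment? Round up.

17 months

Loan 1: monthly rate = 15.5%/12 = 0.0129167; payment = 54,000 × 0.0129167 / (1 − (1+0.0129167)^−60) = €1,298.87.
Loan 2: monthly rate = 14.75%/12 = 0.0122917; payment = 54,000 × 0.0122917 / (1 − (1+0.0122917)^−60) = €1,277.58.
Monthly savings = €1,298.87 − €1,277.58 = €21.29.
Break-even = €350.00 / €21.29 = 16.44 → 17 months.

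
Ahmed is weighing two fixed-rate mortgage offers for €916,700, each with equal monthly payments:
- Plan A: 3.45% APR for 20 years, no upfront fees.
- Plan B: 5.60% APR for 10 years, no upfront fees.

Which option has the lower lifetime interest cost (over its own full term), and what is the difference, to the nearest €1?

Plan B by €71,022

Plan A: monthly rate = 3.45%/12 = 0.0028750; payment = 916,700 × 0.0028750 / (1 − (1+0.0028750)^−240) = €5,292.97.
Total interest on Plan A = 240 × €5,292.97 − €916,700 = €353,612.80.
Plan B: monthly rate = 5.6%/12 = 0.0046667; payment = 916,700 × 0.0046667 / (1 − (1+0.0046667)^−120) = €9,994.09.
Total interest on Plan B = 120 × €9,994.09 − €916,700 = €282,590.80.
Plan B is lower by €71,022.00.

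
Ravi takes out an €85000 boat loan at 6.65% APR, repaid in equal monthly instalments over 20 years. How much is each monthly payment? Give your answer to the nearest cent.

€641.27

At 6.65% the monthly rate is 0.0055417, so the payment is 85,000 × 0.0055417 / (1 − 1.0055417^−240) = €641.27.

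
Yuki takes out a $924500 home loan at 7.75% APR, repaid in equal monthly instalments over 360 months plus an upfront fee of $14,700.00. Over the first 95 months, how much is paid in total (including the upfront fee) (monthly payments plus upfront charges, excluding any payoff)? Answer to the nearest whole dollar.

At 7.75% the monthly rate is 0.0064583, so the payment is 924,500 × 0.0064583 / (1 − 1.0064583^−360) = $6,623.23.
Total outlay = 95 × $6,623.23 + $14,700.00 = $643,906.85.

$643,907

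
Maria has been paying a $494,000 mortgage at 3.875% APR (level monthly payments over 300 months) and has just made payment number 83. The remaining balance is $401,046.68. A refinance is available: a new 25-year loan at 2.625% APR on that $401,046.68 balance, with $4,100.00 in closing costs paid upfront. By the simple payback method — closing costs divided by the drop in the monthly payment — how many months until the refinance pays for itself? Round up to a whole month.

6 months

Current payment = 494,000 × 3.875%/12 / (1 − (1+0.0032292)^−300) = $2,573.54.
Refinanced payment = 401,046.68 × 0.0021875 / (1 − (1+0.0021875)^−300) = $1,824.51.
Monthly savings = $2,573.54 − $1,824.51 = $749.03.
Break-even = $4,100.00 / $749.03 = 5.47 → 6 months.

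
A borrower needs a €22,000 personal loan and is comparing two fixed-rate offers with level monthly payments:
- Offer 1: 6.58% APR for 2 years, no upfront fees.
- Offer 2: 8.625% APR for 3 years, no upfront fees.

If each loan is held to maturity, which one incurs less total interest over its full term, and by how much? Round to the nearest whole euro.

Offer 1: monthly rate = 6.58%/12 = 0.0054833; payment = 22,000 × 0.0054833 / (1 − (1+0.0054833)^−24) = €980.81.
Total interest on Offer 1 = 24 × €980.81 − €22,000 = €1,539.44.
Offer 2: at 8.625% the monthly rate is 0.0071875, so the payment is 22,000 × 0.0071875 / (1 − 1.0071875^−36) = €695.76.
Total interest on Offer 2 = 36 × €695.76 − €22,000 = €3,047.36.
Offer 1 is lower by €1,507.92.

Offer 1 by €1,508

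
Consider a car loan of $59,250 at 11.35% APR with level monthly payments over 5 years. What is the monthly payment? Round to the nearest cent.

Monthly rate = 11.35%/12 = 0.0094583; payment = 59,250 × 0.0094583 / (1 − (1+0.0094583)^−60) = $1,298.60.

$1,298.60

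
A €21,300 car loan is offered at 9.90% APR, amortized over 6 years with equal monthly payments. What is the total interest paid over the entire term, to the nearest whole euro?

€7,034

At 9.90% the monthly rate is 0.0082500, so the payment is 21,300 × 0.0082500 / (1 − 1.0082500^−72) = €393.53.
Total paid = 72 × €393.53 = €28,334.16; interest = €28,334.16 − €21,300 = €7,034.16.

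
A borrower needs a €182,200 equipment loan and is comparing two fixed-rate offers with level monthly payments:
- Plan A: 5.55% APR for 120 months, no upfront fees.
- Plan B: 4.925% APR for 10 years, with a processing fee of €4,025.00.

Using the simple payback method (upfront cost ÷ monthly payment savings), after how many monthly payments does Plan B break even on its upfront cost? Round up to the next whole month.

Plan A: monthly rate = 5.55%/12 = 0.0046250; payment = 182,200 × 0.0046250 / (1 − (1+0.0046250)^−120) = €1,981.87.
Plan B: at 4.925% the monthly rate is 0.0041042, so the payment is 182,200 × 0.0041042 / (1 − 1.0041042^−120) = €1,925.84.
Monthly savings = €1,981.87 − €1,925.84 = €56.03.
Break-even = €4,025.00 / €56.03 = 71.84 → 72 months.

72 months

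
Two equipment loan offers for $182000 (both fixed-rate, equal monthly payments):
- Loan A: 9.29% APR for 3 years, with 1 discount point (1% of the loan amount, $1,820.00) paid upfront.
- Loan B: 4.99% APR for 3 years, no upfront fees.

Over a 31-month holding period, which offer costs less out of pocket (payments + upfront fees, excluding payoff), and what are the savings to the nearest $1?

Loan A: at 9.29% the monthly rate is 0.0077417, so the payment is 182,000 × 0.0077417 / (1 − 1.0077417^−36) = $5,812.15.
Loan B: monthly rate = 4.99%/12 = 0.0041583; payment = 182,000 × 0.0041583 / (1 − (1+0.0041583)^−36) = $5,453.89.
Over 31 months: Loan A costs 31 × $5,812.15 + $1,820.00 = $181,996.65; Loan B costs 31 × $5,453.89 = $169,070.59.
Loan B is cheaper by $181,996.65 − $169,070.59 = $12,926.06.

Loan B by $12,926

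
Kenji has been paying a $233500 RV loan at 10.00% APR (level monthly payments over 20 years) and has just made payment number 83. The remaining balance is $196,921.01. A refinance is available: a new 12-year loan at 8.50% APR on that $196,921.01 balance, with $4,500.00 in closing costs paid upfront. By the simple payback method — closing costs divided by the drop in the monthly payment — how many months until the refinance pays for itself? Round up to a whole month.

Current payment = 233,500 × 10%/12 / (1 − (1+0.0083333)^−240) = $2,253.33.
Refinanced payment = 196,921.01 × 0.0070833 / (1 − (1+0.0070833)^−144) = $2,185.93.
Monthly savings = $2,253.33 − $2,185.93 = $67.40.
Break-even = $4,500.00 / $67.40 = 66.77 → 67 months.

67 months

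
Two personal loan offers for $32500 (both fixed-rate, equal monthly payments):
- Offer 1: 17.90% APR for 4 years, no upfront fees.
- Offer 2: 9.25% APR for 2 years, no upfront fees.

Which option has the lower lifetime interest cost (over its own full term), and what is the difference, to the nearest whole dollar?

Offer 2 by $10,020

Offer 1: monthly rate = 17.9%/12 = 0.0149167; payment = 32,500 × 0.0149167 / (1 − (1+0.0149167)^−48) = $952.99.
Total interest on Offer 1 = 48 × $952.99 − $32,500 = $13,243.52.
Offer 2: at 9.25% the monthly rate is 0.0077083, so the payment is 32,500 × 0.0077083 / (1 − 1.0077083^−24) = $1,488.48.
Total interest on Offer 2 = 24 × $1,488.48 − $32,500 = $3,223.52.
Offer 2 is lower by $10,020.00.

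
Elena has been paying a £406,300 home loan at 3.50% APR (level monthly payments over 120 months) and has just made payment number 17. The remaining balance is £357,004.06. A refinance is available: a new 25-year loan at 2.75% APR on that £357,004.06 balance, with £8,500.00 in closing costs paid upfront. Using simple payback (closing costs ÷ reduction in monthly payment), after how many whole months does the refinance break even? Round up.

4 months

Current payment = 406,300 × 3.5%/12 / (1 − (1+0.0029167)^−120) = £4,017.73.
Refinanced payment = 357,004.06 × 0.0022917 / (1 − (1+0.0022917)^−300) = £1,646.90.
Monthly savings = £4,017.73 − £1,646.90 = £2,370.83.
Break-even = £8,500.00 / £2,370.83 = 3.59 → 4 months.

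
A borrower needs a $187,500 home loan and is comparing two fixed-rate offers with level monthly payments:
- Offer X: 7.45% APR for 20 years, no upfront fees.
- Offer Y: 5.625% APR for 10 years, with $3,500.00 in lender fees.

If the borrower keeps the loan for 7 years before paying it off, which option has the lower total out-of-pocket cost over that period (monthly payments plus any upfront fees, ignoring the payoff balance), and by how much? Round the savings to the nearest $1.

Offer X: at 7.45% the monthly rate is 0.0062083, so the payment is 187,500 × 0.0062083 / (1 − 1.0062083^−240) = $1,504.76.
Offer Y: monthly rate = 5.625%/12 = 0.0046875; payment = 187,500 × 0.0046875 / (1 − (1+0.0046875)^−120) = $2,046.50.
Over 84 months: Offer X costs 84 × $1,504.76 = $126,399.84; Offer Y costs 84 × $2,046.50 + $3,500.00 = $175,406.00.
Offer X is cheaper by $175,406.00 − $126,399.84 = $49,006.16.

Offer X by $49,006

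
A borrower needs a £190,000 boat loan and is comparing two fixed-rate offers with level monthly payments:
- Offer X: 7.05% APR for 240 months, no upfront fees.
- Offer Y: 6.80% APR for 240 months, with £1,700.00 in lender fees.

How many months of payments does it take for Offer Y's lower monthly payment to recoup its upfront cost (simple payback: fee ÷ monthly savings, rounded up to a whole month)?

Offer X: at 7.05% the monthly rate is 0.0058750, so the payment is 190,000 × 0.0058750 / (1 − 1.0058750^−240) = £1,478.78.
Offer Y: monthly rate = 6.8%/12 = 0.0056667; payment = 190,000 × 0.0056667 / (1 − (1+0.0056667)^−240) = £1,450.35.
Monthly savings = £1,478.78 − £1,450.35 = £28.43.
Break-even = £1,700.00 / £28.43 = 59.80 → 60 months.

60 months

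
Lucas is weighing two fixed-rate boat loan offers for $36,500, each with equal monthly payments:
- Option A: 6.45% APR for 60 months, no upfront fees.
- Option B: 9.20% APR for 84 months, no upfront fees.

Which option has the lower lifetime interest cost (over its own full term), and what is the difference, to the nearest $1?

Option A: monthly rate = 6.45%/12 = 0.0053750; payment = 36,500 × 0.0053750 / (1 − (1+0.0053750)^−60) = $713.31.
Total interest on Option A = 60 × $713.31 − $36,500 = $6,298.60.
Option B: at 9.20% the monthly rate is 0.0076667, so the payment is 36,500 × 0.0076667 / (1 − 1.0076667^−84) = $590.96.
Total interest on Option B = 84 × $590.96 − $36,500 = $13,140.64.
Option A is lower by $6,842.04.

Option A by $6,842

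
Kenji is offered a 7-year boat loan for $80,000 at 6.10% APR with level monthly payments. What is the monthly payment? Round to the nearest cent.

$1,172.52

At 6.10% the monthly rate is 0.0050833, so the payment is 80,000 × 0.0050833 / (1 − 1.0050833^−84) = $1,172.52.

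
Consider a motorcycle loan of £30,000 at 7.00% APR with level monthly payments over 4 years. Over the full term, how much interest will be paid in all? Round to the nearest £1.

£4,483

Monthly rate = 7%/12 = 0.0058333; payment = 30,000 × 0.0058333 / (1 − (1+0.0058333)^−48) = £718.39.
Total paid = 48 × £718.39 = £34,482.72; interest = £34,482.72 − £30,000 = £4,482.72.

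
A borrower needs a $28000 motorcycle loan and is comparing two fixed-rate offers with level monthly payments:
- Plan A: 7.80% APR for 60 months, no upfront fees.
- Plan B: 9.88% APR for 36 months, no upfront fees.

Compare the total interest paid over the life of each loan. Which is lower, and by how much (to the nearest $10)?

Plan A: at 7.80% the monthly rate is 0.0065000, so the payment is 28,000 × 0.0065000 / (1 − 1.0065000^−60) = $565.06.
Total interest on Plan A = 60 × $565.06 − $28,000 = $5,903.60.
Plan B: at 9.88% the monthly rate is 0.0082333, so the payment is 28,000 × 0.0082333 / (1 − 1.0082333^−36) = $901.90.
Total interest on Plan B = 36 × $901.90 − $28,000 = $4,468.40.
Plan B is lower by $1,435.20.

Plan B by $1,440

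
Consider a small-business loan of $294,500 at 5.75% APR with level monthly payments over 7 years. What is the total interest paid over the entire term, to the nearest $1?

At 5.75% the monthly rate is 0.0047917, so the payment is 294,500 × 0.0047917 / (1 − 1.0047917^−84) = $4,267.01.
Total paid = 84 × $4,267.01 = $358,428.84; interest = $358,428.84 − $294,500 = $63,928.84.

$63,929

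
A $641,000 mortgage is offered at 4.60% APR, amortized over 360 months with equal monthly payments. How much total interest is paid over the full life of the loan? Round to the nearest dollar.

$541,978

At 4.60% the monthly rate is 0.0038333, so the payment is 641,000 × 0.0038333 / (1 − 1.0038333^−360) = $3,286.05.
Total paid = 360 × $3,286.05 = $1,182,978.00; interest = $1,182,978.00 − $641,000 = $541,978.00.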